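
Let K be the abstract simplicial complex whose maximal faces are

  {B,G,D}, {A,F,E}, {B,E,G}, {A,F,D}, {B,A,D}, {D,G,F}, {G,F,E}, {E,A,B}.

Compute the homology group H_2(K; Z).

Take the total order A < B < D < E < F < G on the vertex set. Then K (dimension 2) consists of the simplices:

  0-simplices (6): A, B, D, E, F, G
  1-simplices (12): AB, AD, AE, AF, BD, BE, BG, DF, DG, EF, EG, FG
  2-simplices (8): ABD, ABE, ADF, AEF, BDG, BEG, DFG, EFG

Hence C_0 ≅ Z^6, C_1 ≅ Z^12, C_2 ≅ Z^8.

∂_1: C_1 → C_0 maps an edge to its endpoints' difference, ∂[p,q] = q − p.
This gives a 6×12 integer matrix of rank 5; reducing to Smith normal form yields diagonal entries (1,1,1,1,1).

The boundary map ∂_2: C_2 → C_1 maps a triangle to the signed sum of its edges. For instance
  ∂ABD = BD − AD + AB,
  ∂AEF = EF − AF + AE.
This gives a 12×8 integer matrix of rank 7; reducing to Smith normal form yields diagonal entries (1,1,1,1,1,1,1).

Computing H_k = (kernel of ∂_k) / (image of ∂_{k+1}):

  H_2: rank ker ∂_2 − rank ∂_3 = (8 − 7) − 0 = 1, and there is no ∂_3, so H_2 ≅ Z.

H_2 = Z.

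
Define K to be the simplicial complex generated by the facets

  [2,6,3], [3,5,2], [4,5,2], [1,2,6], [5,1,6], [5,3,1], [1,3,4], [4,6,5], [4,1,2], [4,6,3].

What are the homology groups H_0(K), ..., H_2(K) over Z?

H_0 ≅ Z,  H_1 ≅ Z/2Z,  H_2 = 0.

K has 6 vertices, 15 edges, 10 triangles.
rank ∂_0 = 0, rank ∂_1 = 5 ⇒ b_0 = 6 − 0 − 5 = 1; all invariant factors of ∂_1 are 1 so no torsion. So H_0 = Z.
rank ∂_1 = 5, rank ∂_2 = 10 ⇒ b_1 = 15 − 5 − 10 = 0; ∂_2 has invariant factor(s) [2] giving torsion. So H_1 = Z/2Z.
rank ∂_2 = 10, rank ∂_3 = 0 ⇒ b_2 = 10 − 10 − 0 = 0. So H_2 = 0.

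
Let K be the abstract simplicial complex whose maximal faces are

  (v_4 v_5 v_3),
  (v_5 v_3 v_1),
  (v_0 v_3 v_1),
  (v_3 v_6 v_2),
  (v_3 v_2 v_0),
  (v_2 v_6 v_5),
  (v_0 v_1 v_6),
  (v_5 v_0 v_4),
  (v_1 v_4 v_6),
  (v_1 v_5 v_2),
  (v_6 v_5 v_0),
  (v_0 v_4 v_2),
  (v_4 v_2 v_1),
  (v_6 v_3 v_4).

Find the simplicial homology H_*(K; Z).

H_0 ≅ Z,  H_1 ≅ Z^2,  H_2 ≅ Z.

We work with the vertex ordering v_0 < v_1 < v_2 < v_3 < v_4 < v_5 < v_6. The simplices of K, each written with vertices in increasing order, are:

  0-simplices (7): [v_0], [v_1], [v_2], [v_3], [v_4], [v_5], [v_6]
  1-simplices (21): (21 of them)
  2-simplices (14): (14 of them)

Hence C_0 ≅ Z^7, C_1 ≅ Z^21, C_2 ≅ Z^14.

Boundary ∂_1: C_1 → C_0 maps an edge to its endpoints' difference, ∂[p,q] = q − p. For instance
  ∂[v_1,v_6] = [v_6] − [v_1].
This gives a 7×21 integer matrix of rank 6; reducing to Smith normal form yields diagonal entries (1,1,1,1,1,1).

Boundary ∂_2: C_2 → C_1 sends each 2-simplex [p,q,r] to [q,r] − [p,r] + [p,q]. For instance
  ∂[v_0,v_1,v_3] = [v_1,v_3] − [v_0,v_3] + [v_0,v_1],
  ∂[v_3,v_4,v_5] = [v_4,v_5] − [v_3,v_5] + [v_3,v_4].
The resulting 21×14 matrix has rank 13, and its Smith normal form has invariant factors (1,1,1,1,1,1,1,1,1,1,1,1,1).

Computing H_k = (kernel of ∂_k) / (image of ∂_{k+1}):

  H_0: rank C_0 − rank ∂_1 = 7 − 6 = 1, and the invariant factors of ∂_1 are all 1, so H_0 ≅ Z.
  H_1: rank ker ∂_1 − rank ∂_2 = (21 − 6) − 13 = 2, and the invariant factors of ∂_2 are all 1, so H_1 ≅ Z^2.
  H_2: rank ker ∂_2 − rank ∂_3 = (14 − 13) − 0 = 1, and there is no ∂_3, so H_2 ≅ Z.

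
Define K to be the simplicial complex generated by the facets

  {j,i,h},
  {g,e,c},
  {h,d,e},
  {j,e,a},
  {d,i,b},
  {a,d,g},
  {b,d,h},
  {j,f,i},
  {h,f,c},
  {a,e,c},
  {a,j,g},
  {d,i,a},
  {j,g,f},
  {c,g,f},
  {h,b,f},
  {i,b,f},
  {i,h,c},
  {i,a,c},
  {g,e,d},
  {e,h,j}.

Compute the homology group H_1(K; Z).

H_1 ≅ Z ⊕ Z_2.

Take the total order a < b < c < d < e < f < g < h < i < j on the vertex set. Then K (dimension 2) consists of the simplices:

  0-simplices (10): a, b, c, d, e, f, g, h, i, j
  1-simplices (30): ac, ad, ae, ag, ai, aj, bd, bf, bh, bi, ce, cf, cg, ch, ci, de, dg, dh, di, eg, eh, ej, fg, fh, fi, fj, gj, hi, hj, ij
  2-simplices (20): ace, aci, adg, adi, aej, agj, bdh, bdi, bfh, bfi, ceg, cfg, cfh, chi, deg, deh, ehj, fgj, fij, hij

giving chain groups C_0 ≅ Z^10, C_1 ≅ Z^30, C_2 ≅ Z^20.

The boundary map ∂_1: C_1 → C_0 maps an edge to its endpoints' difference, ∂[p,q] = q − p.
The 10×30 boundary matrix has rank 9 and Smith normal form diag(1,1,1,1,1,1,1,1,1).

Boundary ∂_2: C_2 → C_1 acts by ∂[p,q,r] = [q,r] − [p,r] + [p,q]. For instance
  ∂adg = dg − ag + ad,
  ∂bfh = fh − bh + bf.
As a 30×20 matrix over Z this has rank 20, with invariant factors (1,1,1,1,1,1,1,1,1,1,1,1,1,1,1,1,1,1,1,2).

Computing H_k = (kernel of ∂_k) / (image of ∂_{k+1}):

  H_1: rank ker ∂_1 − rank ∂_2 = (30 − 9) − 20 = 1, and ∂_2 has invariant factor 2 > 1, so H_1 ≅ Z ⊕ Z_2.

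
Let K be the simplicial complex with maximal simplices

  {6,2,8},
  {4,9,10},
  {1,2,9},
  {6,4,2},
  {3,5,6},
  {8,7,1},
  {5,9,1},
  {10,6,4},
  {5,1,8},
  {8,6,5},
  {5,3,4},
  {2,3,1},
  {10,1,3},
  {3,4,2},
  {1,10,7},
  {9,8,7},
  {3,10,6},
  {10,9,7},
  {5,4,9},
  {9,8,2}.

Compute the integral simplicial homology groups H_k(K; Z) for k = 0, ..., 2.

H_0 = Z,  H_1 = Z ⊕ Z/2,  H_2 = 0.

Order the vertices as 1 < 2 < 3 < 4 < 5 < 6 < 7 < 8 < 9 < 10. Listing each simplex with vertices in this order, K has dimension 2 with simplices:

  0-simplices (10): [1], [2], [3], [4], [5], [6], [7], [8], [9], [10]
  1-simplices (30): (30 of them)
  2-simplices (20): (20 of them)

giving chain groups C_0 ≅ Z^10, C_1 ≅ Z^30, C_2 ≅ Z^20.

The boundary map ∂_1: C_1 → C_0 maps an edge to its endpoints' difference, ∂[p,q] = q − p.
As a 10×30 matrix over Z this has rank 9, with invariant factors (1,1,1,1,1,1,1,1,1).

Boundary ∂_2: C_2 → C_1 acts by ∂[p,q,r] = [q,r] − [p,r] + [p,q]. For instance
  ∂[1,2,3] = [2,3] − [1,3] + [1,2],
  ∂[7,9,10] = [9,10] − [7,10] + [7,9].
The 30×20 boundary matrix has rank 20 and Smith normal form diag(1,1,1,1,1,1,1,1,1,1,1,1,1,1,1,1,1,1,1,2).

Computing H_k = (kernel of ∂_k) / (image of ∂_{k+1}):

  H_0: rank C_0 − rank ∂_1 = 10 − 9 = 1, and the invariant factors of ∂_1 are all 1, so H_0 ≅ Z.
  H_1: rank ker ∂_1 − rank ∂_2 = (30 − 9) − 20 = 1, and ∂_2 has invariant factor 2 > 1, so H_1 ≅ Z ⊕ Z/2.
  H_2: rank ker ∂_2 − rank ∂_3 = (20 − 20) − 0 = 0, and there is no ∂_3, so H_2 ≅ 0.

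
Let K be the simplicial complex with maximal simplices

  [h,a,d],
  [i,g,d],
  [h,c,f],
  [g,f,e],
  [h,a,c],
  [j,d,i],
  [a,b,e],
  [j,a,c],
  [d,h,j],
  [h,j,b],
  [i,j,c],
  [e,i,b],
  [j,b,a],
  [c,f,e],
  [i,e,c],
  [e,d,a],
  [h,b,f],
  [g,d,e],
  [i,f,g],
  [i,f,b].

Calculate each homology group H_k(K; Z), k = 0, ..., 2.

We work with the vertex ordering a < b < c < d < e < f < g < h < i < j. The simplices of K, each written with vertices in increasing order, are:

  0-simplices (10): a, b, c, d, e, f, g, h, i, j
  1-simplices (30): ab, ac, ad, ae, ah, aj, be, bf, bh, bi, bj, ce, cf, ch, ci, cj, de, dg, dh, di, dj, ef, eg, ei, fg, fh, fi, gi, hj, ij
  2-simplices (20): abe, abj, ach, acj, ade, adh, bei, bfh, bfi, bhj, cef, cei, cfh, cij, deg, dgi, dhj, dij, efg, fgi

so the chain groups are C_0 ≅ Z^10, C_1 ≅ Z^30, C_2 ≅ Z^20.

Boundary ∂_1: C_1 → C_0 maps an edge to its endpoints' difference, ∂[p,q] = q − p.
The 10×30 boundary matrix has rank 9 and Smith normal form diag(1,1,1,1,1,1,1,1,1).

The boundary map ∂_2: C_2 → C_1 maps a triangle to the signed sum of its edges. For instance
  ∂abe = be − ae + ab,
  ∂fgi = gi − fi + fg.
The 30×20 boundary matrix has rank 20 and Smith normal form diag(1,1,1,1,1,1,1,1,1,1,1,1,1,1,1,1,1,1,1,2).

Computing H_k = (kernel of ∂_k) / (image of ∂_{k+1}):

  H_0: rank C_0 − rank ∂_1 = 10 − 9 = 1, and the invariant factors of ∂_1 are all 1, so H_0 ≅ Z.
  H_1: rank ker ∂_1 − rank ∂_2 = (30 − 9) − 20 = 1, and ∂_2 has invariant factor 2 > 1, so H_1 ≅ Z ⊕ Z/2.
  H_2: rank ker ∂_2 − rank ∂_3 = (20 − 20) − 0 = 0, and there is no ∂_3, so H_2 ≅ 0.

H_0 = Z,  H_1 = Z ⊕ Z/2,  H_2 = 0.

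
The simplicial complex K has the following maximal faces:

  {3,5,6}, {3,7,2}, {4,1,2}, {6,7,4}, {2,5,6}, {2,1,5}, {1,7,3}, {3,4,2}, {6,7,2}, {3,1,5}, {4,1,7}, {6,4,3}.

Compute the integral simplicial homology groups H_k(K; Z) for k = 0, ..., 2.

We work with the vertex ordering 1 < 2 < 3 < 4 < 5 < 6 < 7. The simplices of K, each written with vertices in increasing order, are:

  0-simplices (7): [1], [2], [3], [4], [5], [6], [7]
  1-simplices (18): [1,2], [1,3], [1,4], [1,5], [1,7], [2,3], [2,4], [2,5], [2,6], [2,7], [3,4], [3,5], [3,6], [3,7], [4,6], [4,7], [5,6], [6,7]
  2-simplices (12): [1,2,4], [1,2,5], [1,3,5], [1,3,7], [1,4,7], [2,3,4], [2,3,7], [2,5,6], [2,6,7], [3,4,6], [3,5,6], [4,6,7]

so the chain groups are C_0 ≅ Z^7, C_1 ≅ Z^18, C_2 ≅ Z^12.

∂_1: C_1 → C_0 is given by ∂[p,q] = [q] − [p]. For instance
  ∂[4,7] = [7] − [4].
This gives a 7×18 integer matrix of rank 6; reducing to Smith normal form yields diagonal entries (1,1,1,1,1,1).

The boundary map ∂_2: C_2 → C_1 maps a triangle to the signed sum of its edges. For instance
  ∂[2,3,4] = [3,4] − [2,4] + [2,3],
  ∂[4,6,7] = [6,7] − [4,7] + [4,6].
As a 18×12 matrix over Z this has rank 12, with invariant factors (1,1,1,1,1,1,1,1,1,1,1,2).

From H_k ≅ ker(∂_k) / im(∂_{k+1}) we obtain:

  H_0: rank C_0 − rank ∂_1 = 7 − 6 = 1, and the invariant factors of ∂_1 are all 1, so H_0 ≅ Z.
  H_1: rank ker ∂_1 − rank ∂_2 = (18 − 6) − 12 = 0, and ∂_2 has invariant factor 2 > 1, so H_1 ≅ Z/2.
  H_2: rank ker ∂_2 − rank ∂_3 = (12 − 12) − 0 = 0, and there is no ∂_3, so H_2 ≅ 0.

As a check, the Euler characteristic is 7 − 18 + 12 = 1, which agrees with 1 − 0 + 0 = 1.
(K is a triangulation of the real projective plane RP^2.)

H_0 = Z,  H_1 = Z/2,  H_2 = 0.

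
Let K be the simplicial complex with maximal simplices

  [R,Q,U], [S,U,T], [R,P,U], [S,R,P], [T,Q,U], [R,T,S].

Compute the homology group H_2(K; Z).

We work with the vertex ordering P < Q < R < S < T < U. The simplices of K, each written with vertices in increasing order, are:

  0-simplices (6): P, Q, R, S, T, U
  1-simplices (12): PR, PS, PU, QR, QT, QU, RS, RT, RU, ST, SU, TU
  2-simplices (6): PRS, PRU, QRU, QTU, RST, STU

so the chain groups are C_0 ≅ Z^6, C_1 ≅ Z^12, C_2 ≅ Z^6.

∂_1: C_1 → C_0 is given by ∂[p,q] = [q] − [p].
The 6×12 boundary matrix has rank 5 and Smith normal form diag(1,1,1,1,1).

∂_2: C_2 → C_1 sends each 2-simplex [p,q,r] to [q,r] − [p,r] + [p,q]. For instance
  ∂PRU = RU − PU + PR,
  ∂QRU = RU − QU + QR.
The 12×6 boundary matrix has rank 6 and Smith normal form diag(1,1,1,1,1,1).

Reading off H_k = ker ∂_k / im ∂_{k+1}:

  H_2: rank ker ∂_2 − rank ∂_3 = (6 − 6) − 0 = 0, and there is no ∂_3, so H_2 = 0.

(K is a triangulation of the cylinder S^1 x I.)

H_2 ≅ 0.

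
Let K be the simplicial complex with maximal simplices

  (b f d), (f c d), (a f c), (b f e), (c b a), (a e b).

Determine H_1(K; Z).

H_1 = Z.

Order the vertices as a < b < c < d < e < f. Listing each simplex with vertices in this order, K has dimension 2 with simplices:

  0-simplices (6): a, b, c, d, e, f
  1-simplices (12): ab, ac, ae, af, bc, bd, be, bf, cd, cf, df, ef
  2-simplices (6): abc, abe, acf, bdf, bef, cdf

so the chain groups are C_0 ≅ Z^6, C_1 ≅ Z^12, C_2 ≅ Z^6.

The boundary map ∂_1: C_1 → C_0 maps an edge to its endpoints' difference, ∂[p,q] = q − p. For instance
  ∂af = f − a.
The 6×12 boundary matrix has rank 5 and Smith normal form diag(1,1,1,1,1).

Boundary ∂_2: C_2 → C_1 sends each 2-simplex [p,q,r] to [q,r] − [p,r] + [p,q]. For instance
  ∂abe = be − ae + ab,
  ∂bef = ef − bf + be.
The resulting 12×6 matrix has rank 6, and its Smith normal form has invariant factors (1,1,1,1,1,1).

From H_k ≅ ker(∂_k) / im(∂_{k+1}) we obtain:

  H_1: rank ker ∂_1 − rank ∂_2 = (12 − 5) − 6 = 1, and the invariant factors of ∂_2 are all 1, so H_1 = Z.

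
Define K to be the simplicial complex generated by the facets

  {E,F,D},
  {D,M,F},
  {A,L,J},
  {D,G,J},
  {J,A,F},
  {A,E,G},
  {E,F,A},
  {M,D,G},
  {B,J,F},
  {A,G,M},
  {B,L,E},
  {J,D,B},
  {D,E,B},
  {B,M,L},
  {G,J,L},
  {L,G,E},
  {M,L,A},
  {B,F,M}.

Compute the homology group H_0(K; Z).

H_0 = Z.

We work with the vertex ordering A < B < D < E < F < G < J < L < M. The simplices of K, each written with vertices in increasing order, are:

  0-simplices (9): A, B, D, E, F, G, J, L, M
  1-simplices (27): AE, AF, AG, AJ, AL, AM, BD, BE, BF, BJ, BL, BM, DE, DF, DG, DJ, DM, EF, EG, EL, FJ, FM, GJ, GL, GM, JL, LM
  2-simplices (18): AEF, AEG, AFJ, AGM, AJL, ALM, BDE, BDJ, BEL, BFJ, BFM, BLM, DEF, DFM, DGJ, DGM, EGL, GJL

so the chain groups are C_0 ≅ Z^9, C_1 ≅ Z^27, C_2 ≅ Z^18.

The boundary map ∂_1: C_1 → C_0 maps an edge to its endpoints' difference, ∂[p,q] = q − p. For instance
  ∂DM = M − D.
The resulting 9×27 matrix has rank 8, and its Smith normal form has invariant factors (1,1,1,1,1,1,1,1).

The boundary map ∂_2: C_2 → C_1 acts by ∂[p,q,r] = [q,r] − [p,r] + [p,q]. For instance
  ∂DGJ = GJ − DJ + DG,
  ∂ALM = LM − AM + AL.
The 27×18 boundary matrix has rank 18 and Smith normal form diag(1,1,1,1,1,1,1,1,1,1,1,1,1,1,1,1,1,2).

Reading off H_k = ker ∂_k / im ∂_{k+1}:

  H_0: rank C_0 − rank ∂_1 = 9 − 8 = 1, and the invariant factors of ∂_1 are all 1, so H_0 = Z.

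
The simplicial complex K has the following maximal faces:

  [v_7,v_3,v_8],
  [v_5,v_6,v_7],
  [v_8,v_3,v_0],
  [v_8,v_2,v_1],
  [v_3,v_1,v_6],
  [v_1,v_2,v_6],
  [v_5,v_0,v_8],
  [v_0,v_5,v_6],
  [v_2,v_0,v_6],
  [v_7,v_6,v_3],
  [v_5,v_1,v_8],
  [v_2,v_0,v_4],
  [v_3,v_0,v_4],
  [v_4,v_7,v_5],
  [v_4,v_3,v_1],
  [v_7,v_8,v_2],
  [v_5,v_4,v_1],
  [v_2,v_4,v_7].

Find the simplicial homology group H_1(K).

H_1 ≅ Z^2.

K has 9 vertices, 27 edges, 18 triangles.
rank ∂_1 = 8, rank ∂_2 = 17 ⇒ b_1 = 27 − 8 − 17 = 2; all invariant factors of ∂_2 are 1 so no torsion. So H_1 ≅ Z^2.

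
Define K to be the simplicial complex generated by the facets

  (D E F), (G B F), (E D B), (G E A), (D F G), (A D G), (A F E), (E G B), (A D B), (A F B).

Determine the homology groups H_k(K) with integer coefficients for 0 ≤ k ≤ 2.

Order the vertices as A < B < D < E < F < G. Listing each simplex with vertices in this order, K has dimension 2 with simplices:

  0-simplices (6): A, B, D, E, F, G
  1-simplices (15): AB, AD, AE, AF, AG, BD, BE, BF, BG, DE, DF, DG, EF, EG, FG
  2-simplices (10): ABD, ABF, ADG, AEF, AEG, BDE, BEG, BFG, DEF, DFG

Hence C_0 ≅ Z^6, C_1 ≅ Z^15, C_2 ≅ Z^10.

∂_1: C_1 → C_0 maps an edge to its endpoints' difference, ∂[p,q] = q − p.
The resulting 6×15 matrix has rank 5, and its Smith normal form has invariant factors (1,1,1,1,1).

The boundary map ∂_2: C_2 → C_1 acts by ∂[p,q,r] = [q,r] − [p,r] + [p,q]. For instance
  ∂AEF = EF − AF + AE,
  ∂DEF = EF − DF + DE.
The 15×10 boundary matrix has rank 10 and Smith normal form diag(1,1,1,1,1,1,1,1,1,2).

Computing H_k = (kernel of ∂_k) / (image of ∂_{k+1}):

  H_0: rank C_0 − rank ∂_1 = 6 − 5 = 1, and the invariant factors of ∂_1 are all 1, so H_0 = Z.
  H_1: rank ker ∂_1 − rank ∂_2 = (15 − 5) − 10 = 0, and ∂_2 has invariant factor 2 > 1, so H_1 = Z/2.
  H_2: rank ker ∂_2 − rank ∂_3 = (10 − 10) − 0 = 0, and there is no ∂_3, so H_2 = 0.

(K is a triangulation of the real projective plane RP^2.)

H_0 ≅ Z,  H_1 ≅ Z/2,  H_2 = 0.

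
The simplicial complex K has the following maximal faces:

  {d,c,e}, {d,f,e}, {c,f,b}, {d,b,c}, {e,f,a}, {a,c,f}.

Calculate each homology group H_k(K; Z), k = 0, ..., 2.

Fix the vertex order a < b < c < d < e < f and write every simplex with vertices in increasing order. Then dim K = 2 and the simplices of K are:

  0-simplices (6): a, b, c, d, e, f
  1-simplices (12): ac, ae, af, bc, bd, bf, cd, ce, cf, de, df, ef
  2-simplices (6): acf, aef, bcd, bcf, cde, def

so the chain groups are C_0 ≅ Z^6, C_1 ≅ Z^12, C_2 ≅ Z^6.

∂_1: C_1 → C_0 sends each edge [p,q] (with p < q) to q − p.
The resulting 6×12 matrix has rank 5, and its Smith normal form has invariant factors (1,1,1,1,1).

∂_2: C_2 → C_1 sends each 2-simplex [p,q,r] to [q,r] − [p,r] + [p,q]. For instance
  ∂cde = de − ce + cd,
  ∂bcd = cd − bd + bc.
The 12×6 boundary matrix has rank 6 and Smith normal form diag(1,1,1,1,1,1).

Computing H_k = (kernel of ∂_k) / (image of ∂_{k+1}):

  H_0: rank C_0 − rank ∂_1 = 6 − 5 = 1, and the invariant factors of ∂_1 are all 1, so H_0 ≅ Z.
  H_1: rank ker ∂_1 − rank ∂_2 = (12 − 5) − 6 = 1, and the invariant factors of ∂_2 are all 1, so H_1 ≅ Z.
  H_2: rank ker ∂_2 − rank ∂_3 = (6 − 6) − 0 = 0, and there is no ∂_3, so H_2 ≅ 0.

As a check, the Euler characteristic is 6 − 12 + 6 = 0, which agrees with 1 − 1 + 0 = 0.
(K is a triangulation of the cylinder S^1 x I.)

H_0 = Z,  H_1 = Z,  H_2 = 0.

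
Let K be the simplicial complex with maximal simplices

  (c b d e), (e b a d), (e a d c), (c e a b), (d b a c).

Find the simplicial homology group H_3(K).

Take the total order a < b < c < d < e on the vertex set. Then K (dimension 3) consists of the simplices:

  0-simplices (5): a, b, c, d, e
  1-simplices (10): ab, ac, ad, ae, bc, bd, be, cd, ce, de
  2-simplices (10): abc, abd, abe, acd, ace, ade, bcd, bce, bde, cde
  3-simplices (5): abcd, abce, abde, acde, bcde

Hence C_0 ≅ Z^5, C_1 ≅ Z^10, C_2 ≅ Z^10, C_3 ≅ Z^5.

The boundary map ∂_1: C_1 → C_0 is given by ∂[p,q] = [q] − [p]. For instance
  ∂ae = e − a.
As a 5×10 matrix over Z this has rank 4, with invariant factors (1,1,1,1).

The boundary map ∂_2: C_2 → C_1 sends each 2-simplex [p,q,r] to [q,r] − [p,r] + [p,q]. For instance
  ∂abe = be − ae + ab,
  ∂bce = ce − be + bc.
This gives a 10×10 integer matrix of rank 6; reducing to Smith normal form yields diagonal entries (1,1,1,1,1,1).

The boundary map ∂_3: C_3 → C_2 sends each 3-simplex σ to the alternating sum Σ_i (−1)^i (σ with its i-th vertex removed). For instance
  ∂abce = bce − ace + abe − abc,
  ∂bcde = cde − bde + bce − bcd.
The 10×5 boundary matrix has rank 4 and Smith normal form diag(1,1,1,1).

From H_k ≅ ker(∂_k) / im(∂_{k+1}) we obtain:

  H_3: rank ker ∂_3 − rank ∂_4 = (5 − 4) − 0 = 1, and there is no ∂_4, so H_3 ≅ Z.

H_3 ≅ Z.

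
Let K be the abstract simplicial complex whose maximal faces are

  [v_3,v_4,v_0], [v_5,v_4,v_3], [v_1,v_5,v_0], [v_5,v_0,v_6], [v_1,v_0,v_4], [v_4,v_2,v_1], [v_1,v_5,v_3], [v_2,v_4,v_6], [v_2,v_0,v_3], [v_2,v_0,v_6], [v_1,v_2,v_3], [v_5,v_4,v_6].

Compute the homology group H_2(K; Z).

Order the vertices as v_0 < v_1 < v_2 < v_3 < v_4 < v_5 < v_6. Listing each simplex with vertices in this order, K has dimension 2 with simplices:

  0-simplices (7): [v_0], [v_1], [v_2], [v_3], [v_4], [v_5], [v_6]
  1-simplices (18): (18 of them)
  2-simplices (12): (12 of them)

so the chain groups are C_0 ≅ Z^7, C_1 ≅ Z^18, C_2 ≅ Z^12.

∂_1: C_1 → C_0 sends each edge [p,q] (with p < q) to q − p. For instance
  ∂[v_1,v_3] = [v_3] − [v_1].
As a 7×18 matrix over Z this has rank 6, with invariant factors (1,1,1,1,1,1).

∂_2: C_2 → C_1 maps a triangle to the signed sum of its edges. For instance
  ∂[v_2,v_4,v_6] = [v_4,v_6] − [v_2,v_6] + [v_2,v_4],
  ∂[v_1,v_2,v_4] = [v_2,v_4] − [v_1,v_4] + [v_1,v_2].
As a 18×12 matrix over Z this has rank 12, with invariant factors (1,1,1,1,1,1,1,1,1,1,1,2).

Reading off H_k = ker ∂_k / im ∂_{k+1}:

  H_2: rank ker ∂_2 − rank ∂_3 = (12 − 12) − 0 = 0, and there is no ∂_3, so H_2 ≅ 0.

(K is a triangulation of the real projective plane RP^2.)

H_2 = 0.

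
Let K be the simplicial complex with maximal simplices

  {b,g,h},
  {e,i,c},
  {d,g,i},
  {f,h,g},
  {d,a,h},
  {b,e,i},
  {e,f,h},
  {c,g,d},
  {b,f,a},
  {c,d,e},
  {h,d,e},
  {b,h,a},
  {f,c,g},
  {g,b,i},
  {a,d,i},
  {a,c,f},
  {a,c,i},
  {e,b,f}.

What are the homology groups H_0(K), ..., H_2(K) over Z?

Take the total order a < b < c < d < e < f < g < h < i on the vertex set. Then K (dimension 2) consists of the simplices:

  0-simplices (9): a, b, c, d, e, f, g, h, i
  1-simplices (27): ab, ac, ad, af, ah, ai, be, bf, bg, bh, bi, cd, ce, cf, cg, ci, de, dg, dh, di, ef, eh, ei, fg, fh, gh, gi
  2-simplices (18): abf, abh, acf, aci, adh, adi, bef, bei, bgh, bgi, cde, cdg, cei, cfg, deh, dgi, efh, fgh

so the chain groups are C_0 ≅ Z^9, C_1 ≅ Z^27, C_2 ≅ Z^18.

The boundary map ∂_1: C_1 → C_0 is given by ∂[p,q] = [q] − [p].
The 9×27 boundary matrix has rank 8 and Smith normal form diag(1,1,1,1,1,1,1,1).

∂_2: C_2 → C_1 maps a triangle to the signed sum of its edges. For instance
  ∂adi = di − ai + ad,
  ∂cdg = dg − cg + cd.
This gives a 27×18 integer matrix of rank 18; reducing to Smith normal form yields diagonal entries (1,1,1,1,1,1,1,1,1,1,1,1,1,1,1,1,1,2).

Reading off H_k = ker ∂_k / im ∂_{k+1}:

  H_0: rank C_0 − rank ∂_1 = 9 − 8 = 1, and the invariant factors of ∂_1 are all 1, so H_0 = Z.
  H_1: rank ker ∂_1 − rank ∂_2 = (27 − 8) − 18 = 1, and ∂_2 has invariant factor 2 > 1, so H_1 = Z ⊕ Z/2.
  H_2: rank ker ∂_2 − rank ∂_3 = (18 − 18) − 0 = 0, and there is no ∂_3, so H_2 = 0.

(K is a triangulation of the Klein bottle.)

H_0 ≅ Z,  H_1 ≅ Z ⊕ Z/2,  H_2 = 0.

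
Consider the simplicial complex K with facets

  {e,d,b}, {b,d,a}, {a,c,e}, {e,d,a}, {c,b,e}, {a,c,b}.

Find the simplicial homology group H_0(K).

Order the vertices as a < b < c < d < e. Listing each simplex with vertices in this order, K has dimension 2 with simplices:

  0-simplices (5): a, b, c, d, e
  1-simplices (9): ab, ac, ad, ae, bc, bd, be, ce, de
  2-simplices (6): abc, abd, ace, ade, bce, bde

giving chain groups C_0 ≅ Z^5, C_1 ≅ Z^9, C_2 ≅ Z^6.

The boundary map ∂_1: C_1 → C_0 maps an edge to its endpoints' difference, ∂[p,q] = q − p. For instance
  ∂ad = d − a.
As a 5×9 matrix over Z this has rank 4, with invariant factors (1,1,1,1).

Boundary ∂_2: C_2 → C_1 maps a triangle to the signed sum of its edges. For instance
  ∂abd = bd − ad + ab,
  ∂ace = ce − ae + ac.
As a 9×6 matrix over Z this has rank 5, with invariant factors (1,1,1,1,1).

Computing H_k = (kernel of ∂_k) / (image of ∂_{k+1}):

  H_0: rank C_0 − rank ∂_1 = 5 − 4 = 1, and the invariant factors of ∂_1 are all 1, so H_0 ≅ Z.

H_0 ≅ Z.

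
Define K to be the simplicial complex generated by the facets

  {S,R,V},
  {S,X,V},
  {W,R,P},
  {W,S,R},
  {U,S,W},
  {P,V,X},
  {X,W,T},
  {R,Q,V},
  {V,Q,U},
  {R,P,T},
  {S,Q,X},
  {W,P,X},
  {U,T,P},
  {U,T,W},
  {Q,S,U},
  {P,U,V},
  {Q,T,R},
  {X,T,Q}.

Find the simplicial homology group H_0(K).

H_0 ≅ Z.

Order the vertices as P < Q < R < S < T < U < V < W < X. Listing each simplex with vertices in this order, K has dimension 2 with simplices:

  0-simplices (9): P, Q, R, S, T, U, V, W, X
  1-simplices (27): PR, PT, PU, PV, PW, PX, QR, QS, QT, QU, QV, QX, RS, RT, RV, RW, SU, SV, SW, SX, TU, TW, TX, UV, UW, VX, WX
  2-simplices (18): PRT, PRW, PTU, PUV, PVX, PWX, QRT, QRV, QSU, QSX, QTX, QUV, RSV, RSW, SUW, SVX, TUW, TWX

so the chain groups are C_0 ≅ Z^9, C_1 ≅ Z^27, C_2 ≅ Z^18.

∂_1: C_1 → C_0 is given by ∂[p,q] = [q] − [p]. For instance
  ∂RW = W − R.
As a 9×27 matrix over Z this has rank 8, with invariant factors (1,1,1,1,1,1,1,1).

Boundary ∂_2: C_2 → C_1 sends each 2-simplex [p,q,r] to [q,r] − [p,r] + [p,q]. For instance
  ∂TWX = WX − TX + TW,
  ∂RSV = SV − RV + RS.
This gives a 27×18 integer matrix of rank 18; reducing to Smith normal form yields diagonal entries (1,1,1,1,1,1,1,1,1,1,1,1,1,1,1,1,1,2).

From H_k ≅ ker(∂_k) / im(∂_{k+1}) we obtain:

  H_0: rank C_0 − rank ∂_1 = 9 − 8 = 1, and the invariant factors of ∂_1 are all 1, so H_0 = Z.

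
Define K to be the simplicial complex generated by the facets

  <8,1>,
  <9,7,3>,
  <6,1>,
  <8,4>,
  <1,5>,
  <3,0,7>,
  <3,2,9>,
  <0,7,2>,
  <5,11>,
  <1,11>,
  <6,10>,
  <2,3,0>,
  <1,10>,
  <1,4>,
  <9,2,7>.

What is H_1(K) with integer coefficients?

Fix the vertex order 0 < 1 < 2 < 3 < 4 < 5 < 6 < 7 < 8 < 9 < 10 < 11 and write every simplex with vertices in increasing order. Then dim K = 2 and the simplices of K are:

  0-simplices (12): [0], [1], [2], [3], [4], [5], [6], [7], [8], [9], [10], [11]
  1-simplices (18): [0,2], [0,3], [0,7], [1,4], [1,5], [1,6], [1,8], [1,10], [1,11], [2,3], [2,7], [2,9], [3,7], [3,9], [4,8], [5,11], [6,10], [7,9]
  2-simplices (6): [0,2,3], [0,2,7], [0,3,7], [2,3,9], [2,7,9], [3,7,9]

giving chain groups C_0 ≅ Z^12, C_1 ≅ Z^18, C_2 ≅ Z^6.

The boundary map ∂_1: C_1 → C_0 sends each edge [p,q] (with p < q) to q − p.
As a 12×18 matrix over Z this has rank 10, with invariant factors (1,1,1,1,1,1,1,1,1,1).

∂_2: C_2 → C_1 sends each 2-simplex [p,q,r] to [q,r] − [p,r] + [p,q]. For instance
  ∂[2,7,9] = [7,9] − [2,9] + [2,7],
  ∂[2,3,9] = [3,9] − [2,9] + [2,3].
The resulting 18×6 matrix has rank 5, and its Smith normal form has invariant factors (1,1,1,1,1).

Reading off H_k = ker ∂_k / im ∂_{k+1}:

  H_1: rank ker ∂_1 − rank ∂_2 = (18 − 10) − 5 = 3, and the invariant factors of ∂_2 are all 1, so H_1 ≅ Z^3.

H_1 ≅ Z^3.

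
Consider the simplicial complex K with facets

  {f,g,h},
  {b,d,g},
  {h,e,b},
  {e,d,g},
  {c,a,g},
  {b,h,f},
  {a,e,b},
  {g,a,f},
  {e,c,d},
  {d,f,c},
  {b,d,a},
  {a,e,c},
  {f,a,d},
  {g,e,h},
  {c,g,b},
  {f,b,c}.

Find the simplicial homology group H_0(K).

H_0 ≅ Z.

We work with the vertex ordering a < b < c < d < e < f < g < h. The simplices of K, each written with vertices in increasing order, are:

  0-simplices (8): a, b, c, d, e, f, g, h
  1-simplices (24): ab, ac, ad, ae, af, ag, bc, bd, be, bf, bg, bh, cd, ce, cf, cg, de, df, dg, eg, eh, fg, fh, gh
  2-simplices (16): abd, abe, ace, acg, adf, afg, bcf, bcg, bdg, beh, bfh, cde, cdf, deg, egh, fgh

Hence C_0 ≅ Z^8, C_1 ≅ Z^24, C_2 ≅ Z^16.

The boundary map ∂_1: C_1 → C_0 is given by ∂[p,q] = [q] − [p].
This gives a 8×24 integer matrix of rank 7; reducing to Smith normal form yields diagonal entries (1,1,1,1,1,1,1).

∂_2: C_2 → C_1 maps a triangle to the signed sum of its edges. For instance
  ∂bcg = cg − bg + bc,
  ∂afg = fg − ag + af.
The 24×16 boundary matrix has rank 15 and Smith normal form diag(1,1,1,1,1,1,1,1,1,1,1,1,1,1,1).

From H_k ≅ ker(∂_k) / im(∂_{k+1}) we obtain:

  H_0: rank C_0 − rank ∂_1 = 8 − 7 = 1, and the invariant factors of ∂_1 are all 1, so H_0 ≅ Z.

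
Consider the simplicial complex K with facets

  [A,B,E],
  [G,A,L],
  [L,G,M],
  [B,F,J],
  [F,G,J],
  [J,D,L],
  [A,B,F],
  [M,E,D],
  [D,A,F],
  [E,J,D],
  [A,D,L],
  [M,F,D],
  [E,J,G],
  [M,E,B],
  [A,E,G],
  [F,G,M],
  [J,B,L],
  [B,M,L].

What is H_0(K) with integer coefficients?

Fix the vertex order A < B < D < E < F < G < J < L < M and write every simplex with vertices in increasing order. Then dim K = 2 and the simplices of K are:

  0-simplices (9): A, B, D, E, F, G, J, L, M
  1-simplices (27): AB, AD, AE, AF, AG, AL, BE, BF, BJ, BL, BM, DE, DF, DJ, DL, DM, EG, EJ, EM, FG, FJ, FM, GJ, GL, GM, JL, LM
  2-simplices (18): ABE, ABF, ADF, ADL, AEG, AGL, BEM, BFJ, BJL, BLM, DEJ, DEM, DFM, DJL, EGJ, FGJ, FGM, GLM

so the chain groups are C_0 ≅ Z^9, C_1 ≅ Z^27, C_2 ≅ Z^18.

∂_1: C_1 → C_0 is given by ∂[p,q] = [q] − [p].
The 9×27 boundary matrix has rank 8 and Smith normal form diag(1,1,1,1,1,1,1,1).

Boundary ∂_2: C_2 → C_1 sends each 2-simplex [p,q,r] to [q,r] − [p,r] + [p,q]. For instance
  ∂DJL = JL − DL + DJ,
  ∂BFJ = FJ − BJ + BF.
The 27×18 boundary matrix has rank 17 and Smith normal form diag(1,1,1,1,1,1,1,1,1,1,1,1,1,1,1,1,1).

From H_k ≅ ker(∂_k) / im(∂_{k+1}) we obtain:

  H_0: rank C_0 − rank ∂_1 = 9 − 8 = 1, and the invariant factors of ∂_1 are all 1, so H_0 ≅ Z.

(K is a triangulation of the torus T^2.)

H_0 ≅ Z.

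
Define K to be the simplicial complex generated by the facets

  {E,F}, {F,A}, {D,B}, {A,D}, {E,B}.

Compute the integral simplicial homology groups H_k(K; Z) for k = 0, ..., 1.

H_0 ≅ Z,  H_1 ≅ Z.

Fix the vertex order A < B < D < E < F and write every simplex with vertices in increasing order. Then dim K = 1 and the simplices of K are:

  0-simplices (5): A, B, D, E, F
  1-simplices (5): AD, AF, BD, BE, EF

so the chain groups are C_0 ≅ Z^5, C_1 ≅ Z^5.

∂_1: C_1 → C_0 sends each edge [p,q] (with p < q) to q − p. For instance
  ∂AF = F − A.
The resulting 5×5 matrix has rank 4, and its Smith normal form has invariant factors (1,1,1,1).

From H_k ≅ ker(∂_k) / im(∂_{k+1}) we obtain:

  H_0: rank C_0 − rank ∂_1 = 5 − 4 = 1, and the invariant factors of ∂_1 are all 1, so H_0 = Z.
  H_1: rank ker ∂_1 − rank ∂_2 = (5 − 4) − 0 = 1, and there is no ∂_2, so H_1 = Z.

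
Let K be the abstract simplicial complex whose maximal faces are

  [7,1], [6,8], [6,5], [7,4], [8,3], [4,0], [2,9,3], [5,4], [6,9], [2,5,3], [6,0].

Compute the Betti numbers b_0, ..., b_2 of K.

b_0 = 1, b_1 = 3, b_2 = 0.

Order the vertices as 0 < 1 < 2 < 3 < 4 < 5 < 6 < 7 < 8 < 9. Listing each simplex with vertices in this order, K has dimension 2 with simplices:

  0-simplices (10): [0], [1], [2], [3], [4], [5], [6], [7], [8], [9]
  1-simplices (14): [0,4], [0,6], [1,7], [2,3], [2,5], [2,9], [3,5], [3,8], [3,9], [4,5], [4,7], [5,6], [6,8], [6,9]
  2-simplices (2): [2,3,5], [2,3,9]

so the chain groups are C_0 ≅ Z^10, C_1 ≅ Z^14, C_2 ≅ Z^2.

Boundary ∂_1: C_1 → C_0 is given by ∂[p,q] = [q] − [p]. For instance
  ∂[6,8] = [8] − [6].
This gives a 10×14 integer matrix of rank 9; reducing to Smith normal form yields diagonal entries (1,1,1,1,1,1,1,1,1).

The boundary map ∂_2: C_2 → C_1 maps a triangle to the signed sum of its edges. For instance
  ∂[2,3,5] = [3,5] − [2,5] + [2,3],
  ∂[2,3,9] = [3,9] − [2,9] + [2,3].
The resulting 14×2 matrix has rank 2, and its Smith normal form has invariant factors (1,1).

Now H_k = ker ∂_k / im ∂_{k+1}, so:

  H_0: rank C_0 − rank ∂_1 = 10 − 9 = 1, and the invariant factors of ∂_1 are all 1, so H_0 ≅ Z.
  H_1: rank ker ∂_1 − rank ∂_2 = (14 − 9) − 2 = 3, and the invariant factors of ∂_2 are all 1, so H_1 ≅ Z^3.
  H_2: rank ker ∂_2 − rank ∂_3 = (2 − 2) − 0 = 0, and there is no ∂_3, so H_2 ≅ 0.

As a check, the Euler characteristic is 10 − 14 + 2 = -2, which agrees with 1 − 3 + 0 = -2.

Hence the Betti numbers are b_0 = 1, b_1 = 3, b_2 = 0.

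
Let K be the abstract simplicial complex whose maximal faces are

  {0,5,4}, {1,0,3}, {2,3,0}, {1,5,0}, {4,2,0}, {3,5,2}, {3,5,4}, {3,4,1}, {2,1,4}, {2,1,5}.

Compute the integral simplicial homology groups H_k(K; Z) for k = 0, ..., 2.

H_0 ≅ Z,  H_1 ≅ Z/2,  H_2 = 0.

Fix the vertex order 0 < 1 < 2 < 3 < 4 < 5 and write every simplex with vertices in increasing order. Then dim K = 2 and the simplices of K are:

  0-simplices (6): [0], [1], [2], [3], [4], [5]
  1-simplices (15): [0,1], [0,2], [0,3], [0,4], [0,5], [1,2], [1,3], [1,4], [1,5], [2,3], [2,4], [2,5], [3,4], [3,5], [4,5]
  2-simplices (10): [0,1,3], [0,1,5], [0,2,3], [0,2,4], [0,4,5], [1,2,4], [1,2,5], [1,3,4], [2,3,5], [3,4,5]

so the chain groups are C_0 ≅ Z^6, C_1 ≅ Z^15, C_2 ≅ Z^10.

The boundary map ∂_1: C_1 → C_0 is given by ∂[p,q] = [q] − [p].
The 6×15 boundary matrix has rank 5 and Smith normal form diag(1,1,1,1,1).

Boundary ∂_2: C_2 → C_1 acts by ∂[p,q,r] = [q,r] − [p,r] + [p,q]. For instance
  ∂[3,4,5] = [4,5] − [3,5] + [3,4],
  ∂[0,1,3] = [1,3] − [0,3] + [0,1].
This gives a 15×10 integer matrix of rank 10; reducing to Smith normal form yields diagonal entries (1,1,1,1,1,1,1,1,1,2).

Computing H_k = (kernel of ∂_k) / (image of ∂_{k+1}):

  H_0: rank C_0 − rank ∂_1 = 6 − 5 = 1, and the invariant factors of ∂_1 are all 1, so H_0 = Z.
  H_1: rank ker ∂_1 − rank ∂_2 = (15 − 5) − 10 = 0, and ∂_2 has invariant factor 2 > 1, so H_1 = Z/2.
  H_2: rank ker ∂_2 − rank ∂_3 = (10 − 10) − 0 = 0, and there is no ∂_3, so H_2 = 0.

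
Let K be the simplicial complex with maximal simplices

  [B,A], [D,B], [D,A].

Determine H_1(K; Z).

Take the total order A < B < D on the vertex set. Then K (dimension 1) consists of the simplices:

  0-simplices (3): A, B, D
  1-simplices (3): AB, AD, BD

giving chain groups C_0 ≅ Z^3, C_1 ≅ Z^3.

The boundary map ∂_1: C_1 → C_0 sends each edge [p,q] (with p < q) to q − p. For instance
  ∂BD = D − B.
As a 3×3 matrix over Z this has rank 2, with invariant factors (1,1).

Reading off H_k = ker ∂_k / im ∂_{k+1}:

  H_1: rank ker ∂_1 − rank ∂_2 = (3 − 2) − 0 = 1, and there is no ∂_2, so H_1 ≅ Z.

(K is a triangulation of the circle S^1.)

H_1 = Z.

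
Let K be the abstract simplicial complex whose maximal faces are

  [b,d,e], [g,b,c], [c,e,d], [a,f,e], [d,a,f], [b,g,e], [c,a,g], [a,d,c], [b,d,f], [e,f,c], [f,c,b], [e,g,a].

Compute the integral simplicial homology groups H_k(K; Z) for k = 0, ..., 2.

H_0 = Z,  H_1 = Z_2,  H_2 = 0.

Order the vertices as a < b < c < d < e < f < g. Listing each simplex with vertices in this order, K has dimension 2 with simplices:

  0-simplices (7): a, b, c, d, e, f, g
  1-simplices (18): ac, ad, ae, af, ag, bc, bd, be, bf, bg, cd, ce, cf, cg, de, df, ef, eg
  2-simplices (12): acd, acg, adf, aef, aeg, bcf, bcg, bde, bdf, beg, cde, cef

giving chain groups C_0 ≅ Z^7, C_1 ≅ Z^18, C_2 ≅ Z^12.

∂_1: C_1 → C_0 is given by ∂[p,q] = [q] − [p].
This gives a 7×18 integer matrix of rank 6; reducing to Smith normal form yields diagonal entries (1,1,1,1,1,1).

∂_2: C_2 → C_1 sends each 2-simplex [p,q,r] to [q,r] − [p,r] + [p,q]. For instance
  ∂bdf = df − bf + bd,
  ∂aeg = eg − ag + ae.
The 18×12 boundary matrix has rank 12 and Smith normal form diag(1,1,1,1,1,1,1,1,1,1,1,2).

Reading off H_k = ker ∂_k / im ∂_{k+1}:

  H_0: rank C_0 − rank ∂_1 = 7 − 6 = 1, and the invariant factors of ∂_1 are all 1, so H_0 ≅ Z.
  H_1: rank ker ∂_1 − rank ∂_2 = (18 − 6) − 12 = 0, and ∂_2 has invariant factor 2 > 1, so H_1 ≅ Z_2.
  H_2: rank ker ∂_2 − rank ∂_3 = (12 − 12) − 0 = 0, and there is no ∂_3, so H_2 ≅ 0.

As a check, the Euler characteristic is 7 − 18 + 12 = 1, which agrees with 1 − 0 + 0 = 1.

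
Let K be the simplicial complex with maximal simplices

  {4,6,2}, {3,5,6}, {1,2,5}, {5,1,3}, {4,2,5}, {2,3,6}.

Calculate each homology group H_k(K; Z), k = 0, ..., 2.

Take the total order 1 < 2 < 3 < 4 < 5 < 6 on the vertex set. Then K (dimension 2) consists of the simplices:

  0-simplices (6): [1], [2], [3], [4], [5], [6]
  1-simplices (12): [1,2], [1,3], [1,5], [2,3], [2,4], [2,5], [2,6], [3,5], [3,6], [4,5], [4,6], [5,6]
  2-simplices (6): [1,2,5], [1,3,5], [2,3,6], [2,4,5], [2,4,6], [3,5,6]

Hence C_0 ≅ Z^6, C_1 ≅ Z^12, C_2 ≅ Z^6.

∂_1: C_1 → C_0 maps an edge to its endpoints' difference, ∂[p,q] = q − p. For instance
  ∂[4,6] = [6] − [4].
The resulting 6×12 matrix has rank 5, and its Smith normal form has invariant factors (1,1,1,1,1).

The boundary map ∂_2: C_2 → C_1 maps a triangle to the signed sum of its edges. For instance
  ∂[3,5,6] = [5,6] − [3,6] + [3,5],
  ∂[2,3,6] = [3,6] − [2,6] + [2,3].
This gives a 12×6 integer matrix of rank 6; reducing to Smith normal form yields diagonal entries (1,1,1,1,1,1).

Computing H_k = (kernel of ∂_k) / (image of ∂_{k+1}):

  H_0: rank C_0 − rank ∂_1 = 6 − 5 = 1, and the invariant factors of ∂_1 are all 1, so H_0 ≅ Z.
  H_1: rank ker ∂_1 − rank ∂_2 = (12 − 5) − 6 = 1, and the invariant factors of ∂_2 are all 1, so H_1 ≅ Z.
  H_2: rank ker ∂_2 − rank ∂_3 = (6 − 6) − 0 = 0, and there is no ∂_3, so H_2 ≅ 0.

As a check, the Euler characteristic is 6 − 12 + 6 = 0, which agrees with 1 − 1 + 0 = 0.
(K is a triangulation of the cylinder S^1 x I.)

H_0 ≅ Z,  H_1 ≅ Z,  H_2 = 0.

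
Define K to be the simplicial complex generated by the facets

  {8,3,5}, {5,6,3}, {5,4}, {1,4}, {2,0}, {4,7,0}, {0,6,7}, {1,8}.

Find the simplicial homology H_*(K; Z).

Take the total order 0 < 1 < 2 < 3 < 4 < 5 < 6 < 7 < 8 on the vertex set. Then K (dimension 2) consists of the simplices:

  0-simplices (9): [0], [1], [2], [3], [4], [5], [6], [7], [8]
  1-simplices (14): [0,2], [0,4], [0,6], [0,7], [1,4], [1,8], [3,5], [3,6], [3,8], [4,5], [4,7], [5,6], [5,8], [6,7]
  2-simplices (4): [0,4,7], [0,6,7], [3,5,6], [3,5,8]

giving chain groups C_0 ≅ Z^9, C_1 ≅ Z^14, C_2 ≅ Z^4.

Boundary ∂_1: C_1 → C_0 sends each edge [p,q] (with p < q) to q − p.
The 9×14 boundary matrix has rank 8 and Smith normal form diag(1,1,1,1,1,1,1,1).

Boundary ∂_2: C_2 → C_1 sends each 2-simplex [p,q,r] to [q,r] − [p,r] + [p,q]. For instance
  ∂[3,5,8] = [5,8] − [3,8] + [3,5],
  ∂[0,4,7] = [4,7] − [0,7] + [0,4].
The 14×4 boundary matrix has rank 4 and Smith normal form diag(1,1,1,1).

Computing H_k = (kernel of ∂_k) / (image of ∂_{k+1}):

  H_0: rank C_0 − rank ∂_1 = 9 − 8 = 1, and the invariant factors of ∂_1 are all 1, so H_0 = Z.
  H_1: rank ker ∂_1 − rank ∂_2 = (14 − 8) − 4 = 2, and the invariant factors of ∂_2 are all 1, so H_1 = Z^2.
  H_2: rank ker ∂_2 − rank ∂_3 = (4 − 4) − 0 = 0, and there is no ∂_3, so H_2 = 0.

H_0 = Z,  H_1 = Z^2,  H_2 = 0.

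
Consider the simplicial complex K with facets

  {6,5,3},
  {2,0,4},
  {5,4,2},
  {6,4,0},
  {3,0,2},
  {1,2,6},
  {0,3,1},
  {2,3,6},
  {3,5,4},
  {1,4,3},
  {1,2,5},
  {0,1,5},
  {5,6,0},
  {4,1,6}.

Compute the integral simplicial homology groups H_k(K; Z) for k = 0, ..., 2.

H_0 ≅ Z,  H_1 ≅ Z^2,  H_2 ≅ Z.

Take the total order 0 < 1 < 2 < 3 < 4 < 5 < 6 on the vertex set. Then K (dimension 2) consists of the simplices:

  0-simplices (7): [0], [1], [2], [3], [4], [5], [6]
  1-simplices (21): [0,1], [0,2], [0,3], [0,4], [0,5], [0,6], [1,2], [1,3], [1,4], [1,5], [1,6], [2,3], [2,4], [2,5], [2,6], [3,4], [3,5], [3,6], [4,5], [4,6], [5,6]
  2-simplices (14): [0,1,3], [0,1,5], [0,2,3], [0,2,4], [0,4,6], [0,5,6], [1,2,5], [1,2,6], [1,3,4], [1,4,6], [2,3,6], [2,4,5], [3,4,5], [3,5,6]

so the chain groups are C_0 ≅ Z^7, C_1 ≅ Z^21, C_2 ≅ Z^14.

∂_1: C_1 → C_0 is given by ∂[p,q] = [q] − [p]. For instance
  ∂[1,6] = [6] − [1].
The 7×21 boundary matrix has rank 6 and Smith normal form diag(1,1,1,1,1,1).

∂_2: C_2 → C_1 maps a triangle to the signed sum of its edges. For instance
  ∂[0,5,6] = [5,6] − [0,6] + [0,5],
  ∂[0,1,5] = [1,5] − [0,5] + [0,1].
The resulting 21×14 matrix has rank 13, and its Smith normal form has invariant factors (1,1,1,1,1,1,1,1,1,1,1,1,1).

From H_k ≅ ker(∂_k) / im(∂_{k+1}) we obtain:

  H_0: rank C_0 − rank ∂_1 = 7 − 6 = 1, and the invariant factors of ∂_1 are all 1, so H_0 ≅ Z.
  H_1: rank ker ∂_1 − rank ∂_2 = (21 − 6) − 13 = 2, and the invariant factors of ∂_2 are all 1, so H_1 ≅ Z^2.
  H_2: rank ker ∂_2 − rank ∂_3 = (14 − 13) − 0 = 1, and there is no ∂_3, so H_2 ≅ Z.

As a check, the Euler characteristic is 7 − 21 + 14 = 0, which agrees with 1 − 2 + 1 = 0.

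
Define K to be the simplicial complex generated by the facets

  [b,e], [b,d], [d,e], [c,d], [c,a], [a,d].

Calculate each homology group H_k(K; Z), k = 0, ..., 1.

K has 5 vertices, 6 edges.
rank ∂_0 = 0, rank ∂_1 = 4 ⇒ b_0 = 5 − 0 − 4 = 1; all invariant factors of ∂_1 are 1 so no torsion. So H_0 ≅ Z.
rank ∂_1 = 4, rank ∂_2 = 0 ⇒ b_1 = 6 − 4 − 0 = 2. So H_1 ≅ Z^2.

H_0 = Z,  H_1 = Z^2.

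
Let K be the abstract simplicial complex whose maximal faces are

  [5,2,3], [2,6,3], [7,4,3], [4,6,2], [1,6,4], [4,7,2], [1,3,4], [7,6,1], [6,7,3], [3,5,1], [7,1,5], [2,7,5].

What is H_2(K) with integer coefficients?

Take the total order 1 < 2 < 3 < 4 < 5 < 6 < 7 on the vertex set. Then K (dimension 2) consists of the simplices:

  0-simplices (7): [1], [2], [3], [4], [5], [6], [7]
  1-simplices (18): [1,3], [1,4], [1,5], [1,6], [1,7], [2,3], [2,4], [2,5], [2,6], [2,7], [3,4], [3,5], [3,6], [3,7], [4,6], [4,7], [5,7], [6,7]
  2-simplices (12): [1,3,4], [1,3,5], [1,4,6], [1,5,7], [1,6,7], [2,3,5], [2,3,6], [2,4,6], [2,4,7], [2,5,7], [3,4,7], [3,6,7]

so the chain groups are C_0 ≅ Z^7, C_1 ≅ Z^18, C_2 ≅ Z^12.

The boundary map ∂_1: C_1 → C_0 maps an edge to its endpoints' difference, ∂[p,q] = q − p. For instance
  ∂[3,4] = [4] − [3].
The resulting 7×18 matrix has rank 6, and its Smith normal form has invariant factors (1,1,1,1,1,1).

∂_2: C_2 → C_1 sends each 2-simplex [p,q,r] to [q,r] − [p,r] + [p,q]. For instance
  ∂[2,4,6] = [4,6] − [2,6] + [2,4],
  ∂[3,4,7] = [4,7] − [3,7] + [3,4].
The resulting 18×12 matrix has rank 12, and its Smith normal form has invariant factors (1,1,1,1,1,1,1,1,1,1,1,2).

From H_k ≅ ker(∂_k) / im(∂_{k+1}) we obtain:

  H_2: rank ker ∂_2 − rank ∂_3 = (12 − 12) − 0 = 0, and there is no ∂_3, so H_2 = 0.

(K is a triangulation of the real projective plane RP^2.)

H_2 ≅ 0.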